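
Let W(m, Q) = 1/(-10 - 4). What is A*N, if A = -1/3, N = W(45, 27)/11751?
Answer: 1/493542 ≈ 2.0262e-6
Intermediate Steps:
W(m, Q) = -1/14 (W(m, Q) = 1/(-14) = -1/14)
N = -1/164514 (N = -1/14/11751 = -1/14*1/11751 = -1/164514 ≈ -6.0785e-6)
A = -1/3 (A = -1*1/3 = -1/3 ≈ -0.33333)
A*N = -1/3*(-1/164514) = 1/493542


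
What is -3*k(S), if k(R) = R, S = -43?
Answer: 129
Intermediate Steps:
-3*k(S) = -3*(-43) = 129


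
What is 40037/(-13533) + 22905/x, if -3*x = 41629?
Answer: -2596620368/563365257 ≈ -4.6091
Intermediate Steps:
x = -41629/3 (x = -⅓*41629 = -41629/3 ≈ -13876.)
40037/(-13533) + 22905/x = 40037/(-13533) + 22905/(-41629/3) = 40037*(-1/13533) + 22905*(-3/41629) = -40037/13533 - 68715/41629 = -2596620368/563365257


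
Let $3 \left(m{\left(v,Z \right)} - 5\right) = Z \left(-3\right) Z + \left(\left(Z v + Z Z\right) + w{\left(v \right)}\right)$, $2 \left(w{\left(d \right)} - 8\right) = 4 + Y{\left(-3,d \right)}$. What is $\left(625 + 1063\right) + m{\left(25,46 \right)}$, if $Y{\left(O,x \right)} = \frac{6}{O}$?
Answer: $\frac{2006}{3} \approx 668.67$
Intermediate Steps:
$w{\left(d \right)} = 9$ ($w{\left(d \right)} = 8 + \frac{4 + \frac{6}{-3}}{2} = 8 + \frac{4 + 6 \left(- \frac{1}{3}\right)}{2} = 8 + \frac{4 - 2}{2} = 8 + \frac{1}{2} \cdot 2 = 8 + 1 = 9$)
$m{\left(v,Z \right)} = 8 - \frac{2 Z^{2}}{3} + \frac{Z v}{3}$ ($m{\left(v,Z \right)} = 5 + \frac{Z \left(-3\right) Z + \left(\left(Z v + Z Z\right) + 9\right)}{3} = 5 + \frac{- 3 Z Z + \left(\left(Z v + Z^{2}\right) + 9\right)}{3} = 5 + \frac{- 3 Z^{2} + \left(\left(Z^{2} + Z v\right) + 9\right)}{3} = 5 + \frac{- 3 Z^{2} + \left(9 + Z^{2} + Z v\right)}{3} = 5 + \frac{9 - 2 Z^{2} + Z v}{3} = 5 + \left(3 - \frac{2 Z^{2}}{3} + \frac{Z v}{3}\right) = 8 - \frac{2 Z^{2}}{3} + \frac{Z v}{3}$)
$\left(625 + 1063\right) + m{\left(25,46 \right)} = \left(625 + 1063\right) + \left(8 - \frac{2 \cdot 46^{2}}{3} + \frac{1}{3} \cdot 46 \cdot 25\right) = 1688 + \left(8 - \frac{4232}{3} + \frac{1150}{3}\right) = 1688 - \frac{3058}{3} = \frac{2006}{3}$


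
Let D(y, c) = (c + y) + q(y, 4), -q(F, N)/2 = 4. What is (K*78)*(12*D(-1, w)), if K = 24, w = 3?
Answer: -134784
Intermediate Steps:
q(F, N) = -8 (q(F, N) = -2*4 = -8)
D(y, c) = -8 + c + y (D(y, c) = (c + y) - 8 = -8 + c + y)
(K*78)*(12*D(-1, w)) = (24*78)*(12*(-8 + 3 - 1)) = 1872*(12*(-6)) = 1872*(-72) = -134784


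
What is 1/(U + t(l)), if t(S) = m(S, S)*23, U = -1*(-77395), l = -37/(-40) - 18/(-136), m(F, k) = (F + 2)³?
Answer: 314432000/24542141237897 ≈ 1.2812e-5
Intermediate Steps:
m(F, k) = (2 + F)³
l = 719/680 (l = -37*(-1/40) - 18*(-1/136) = 37/40 + 9/68 = 719/680 ≈ 1.0574)
U = 77395
t(S) = 23*(2 + S)³ (t(S) = (2 + S)³*23 = 23*(2 + S)³)
1/(U + t(l)) = 1/(77395 + 23*(2 + 719/680)³) = 1/(77395 + 23*(2079/680)³) = 1/(77395 + 23*(8985939039/314432000)) = 1/(77395 + 206676597897/314432000) = 1/(24542141237897/314432000) = 314432000/24542141237897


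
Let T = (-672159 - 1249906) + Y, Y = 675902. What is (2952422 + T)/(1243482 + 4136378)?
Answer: 1706259/5379860 ≈ 0.31716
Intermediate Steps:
T = -1246163 (T = (-672159 - 1249906) + 675902 = -1922065 + 675902 = -1246163)
(2952422 + T)/(1243482 + 4136378) = (2952422 - 1246163)/(1243482 + 4136378) = 1706259/5379860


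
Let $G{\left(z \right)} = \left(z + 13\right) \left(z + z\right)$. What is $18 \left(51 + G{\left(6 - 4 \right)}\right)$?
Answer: $1998$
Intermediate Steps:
$G{\left(z \right)} = 2 z \left(13 + z\right)$ ($G{\left(z \right)} = \left(13 + z\right) 2 z = 2 z \left(13 + z\right)$)
$18 \left(51 + G{\left(6 - 4 \right)}\right) = 18 \left(51 + 2 \left(6 - 4\right) \left(13 + \left(6 - 4\right)\right)\right) = 18 \left(51 + 2 \cdot 2 \left(13 + 2\right)\right) = 18 \left(51 + 2 \cdot 2 \cdot 15\right) = 18 \left(51 + 60\right) = 18 \cdot 111 = 1998$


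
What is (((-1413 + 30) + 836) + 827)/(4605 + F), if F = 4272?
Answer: 280/8877 ≈ 0.031542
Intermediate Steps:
(((-1413 + 30) + 836) + 827)/(4605 + F) = (((-1413 + 30) + 836) + 827)/(4605 + 4272) = ((-1383 + 836) + 827)/8877 = (-547 + 827)*(1/8877) = 280*(1/8877) = 280/8877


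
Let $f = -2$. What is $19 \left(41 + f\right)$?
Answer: $741$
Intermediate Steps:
$19 \left(41 + f\right) = 19 \left(41 - 2\right) = 19 \cdot 39 = 741$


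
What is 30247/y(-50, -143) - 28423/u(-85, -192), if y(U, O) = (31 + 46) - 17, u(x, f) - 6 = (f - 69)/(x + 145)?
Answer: -11036483/660 ≈ -16722.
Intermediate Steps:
u(x, f) = 6 + (-69 + f)/(145 + x) (u(x, f) = 6 + (f - 69)/(x + 145) = 6 + (-69 + f)/(145 + x))
y(U, O) = 60 (y(U, O) = 77 - 17 = 60)
30247/y(-50, -143) - 28423/u(-85, -192) = 30247/60 - 28423*(145 - 85)/(801 - 192 + 6*(-85)) = 30247*(1/60) - 28423*60/(801 - 192 - 510) = 30247/60 - 28423/((1/60)*99) = 30247/60 - 28423/33/20 = 30247/60 - 28423*20/33 = 30247/60 - 568460/33 = -11036483/660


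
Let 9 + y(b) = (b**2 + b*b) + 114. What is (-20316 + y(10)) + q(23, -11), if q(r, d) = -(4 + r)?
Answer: -20038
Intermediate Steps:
q(r, d) = -4 - r
y(b) = 105 + 2*b**2 (y(b) = -9 + ((b**2 + b*b) + 114) = -9 + ((b**2 + b**2) + 114) = -9 + (2*b**2 + 114) = -9 + (114 + 2*b**2) = 105 + 2*b**2)
(-20316 + y(10)) + q(23, -11) = (-20316 + (105 + 2*10**2)) + (-4 - 1*23) = (-20316 + (105 + 2*100)) + (-4 - 23) = (-20316 + (105 + 200)) - 27 = (-20316 + 305) - 27 = -20011 - 27 = -20038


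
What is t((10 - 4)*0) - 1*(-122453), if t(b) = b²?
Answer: 122453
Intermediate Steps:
t((10 - 4)*0) - 1*(-122453) = ((10 - 4)*0)² - 1*(-122453) = (6*0)² + 122453 = 0² + 122453 = 0 + 122453 = 122453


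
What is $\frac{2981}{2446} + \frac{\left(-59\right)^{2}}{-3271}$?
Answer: $\frac{1236325}{8000866} \approx 0.15452$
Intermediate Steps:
$\frac{2981}{2446} + \frac{\left(-59\right)^{2}}{-3271} = 2981 \cdot \frac{1}{2446} + 3481 \left(- \frac{1}{3271}\right) = \frac{2981}{2446} - \frac{3481}{3271} = \frac{1236325}{8000866}$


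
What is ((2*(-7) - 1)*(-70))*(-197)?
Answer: -206850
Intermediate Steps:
((2*(-7) - 1)*(-70))*(-197) = ((-14 - 1)*(-70))*(-197) = -15*(-70)*(-197) = 1050*(-197) = -206850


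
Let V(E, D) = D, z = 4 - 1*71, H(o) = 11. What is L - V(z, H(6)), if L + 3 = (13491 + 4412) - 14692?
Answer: 3197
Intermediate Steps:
z = -67 (z = 4 - 71 = -67)
L = 3208 (L = -3 + ((13491 + 4412) - 14692) = -3 + (17903 - 14692) = -3 + 3211 = 3208)
L - V(z, H(6)) = 3208 - 1*11 = 3208 - 11 = 3197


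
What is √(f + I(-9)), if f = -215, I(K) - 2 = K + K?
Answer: I*√231 ≈ 15.199*I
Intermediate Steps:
I(K) = 2 + 2*K (I(K) = 2 + (K + K) = 2 + 2*K)
√(f + I(-9)) = √(-215 + (2 + 2*(-9))) = √(-215 + (2 - 18)) = √(-215 - 16) = √(-231) = I*√231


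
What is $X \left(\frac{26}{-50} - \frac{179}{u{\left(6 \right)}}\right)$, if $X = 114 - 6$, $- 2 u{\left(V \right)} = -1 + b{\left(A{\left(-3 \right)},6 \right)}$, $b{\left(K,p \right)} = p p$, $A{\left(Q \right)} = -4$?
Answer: $\frac{183492}{175} \approx 1048.5$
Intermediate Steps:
$b{\left(K,p \right)} = p^{2}$
$u{\left(V \right)} = - \frac{35}{2}$ ($u{\left(V \right)} = - \frac{-1 + 6^{2}}{2} = - \frac{-1 + 36}{2} = \left(- \frac{1}{2}\right) 35 = - \frac{35}{2}$)
$X = 108$
$X \left(\frac{26}{-50} - \frac{179}{u{\left(6 \right)}}\right) = 108 \left(\frac{26}{-50} - \frac{179}{- \frac{35}{2}}\right) = 108 \left(26 \left(- \frac{1}{50}\right) - - \frac{358}{35}\right) = 108 \left(- \frac{13}{25} + \frac{358}{35}\right) = 108 \cdot \frac{1699}{175} = \frac{183492}{175}$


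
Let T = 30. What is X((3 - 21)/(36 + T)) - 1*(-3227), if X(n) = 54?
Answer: 3281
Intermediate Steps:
X((3 - 21)/(36 + T)) - 1*(-3227) = 54 - 1*(-3227) = 54 + 3227 = 3281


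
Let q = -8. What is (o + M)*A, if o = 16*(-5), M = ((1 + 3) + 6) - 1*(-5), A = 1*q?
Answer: 520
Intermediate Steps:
A = -8 (A = 1*(-8) = -8)
M = 15 (M = (4 + 6) + 5 = 10 + 5 = 15)
o = -80
(o + M)*A = (-80 + 15)*(-8) = -65*(-8) = 520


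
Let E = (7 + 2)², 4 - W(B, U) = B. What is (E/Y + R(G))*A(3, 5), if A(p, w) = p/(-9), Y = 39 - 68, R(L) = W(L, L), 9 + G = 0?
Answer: -296/87 ≈ -3.4023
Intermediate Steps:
W(B, U) = 4 - B
G = -9 (G = -9 + 0 = -9)
E = 81 (E = 9² = 81)
R(L) = 4 - L
Y = -29
A(p, w) = -p/9 (A(p, w) = p*(-⅑) = -p/9)
(E/Y + R(G))*A(3, 5) = (81/(-29) + (4 - 1*(-9)))*(-⅑*3) = (81*(-1/29) + (4 + 9))*(-⅓) = (-81/29 + 13)*(-⅓) = (296/29)*(-⅓) = -296/87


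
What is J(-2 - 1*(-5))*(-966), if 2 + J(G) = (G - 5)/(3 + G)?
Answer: 2254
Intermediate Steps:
J(G) = -2 + (-5 + G)/(3 + G) (J(G) = -2 + (G - 5)/(3 + G) = -2 + (-5 + G)/(3 + G))
J(-2 - 1*(-5))*(-966) = ((-11 - (-2 - 1*(-5)))/(3 + (-2 - 1*(-5))))*(-966) = ((-11 - (-2 + 5))/(3 + (-2 + 5)))*(-966) = ((-11 - 1*3)/(3 + 3))*(-966) = ((-11 - 3)/6)*(-966) = ((1/6)*(-14))*(-966) = -7/3*(-966) = 2254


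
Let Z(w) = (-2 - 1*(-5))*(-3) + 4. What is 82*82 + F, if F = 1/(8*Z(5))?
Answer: 268959/40 ≈ 6724.0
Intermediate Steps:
Z(w) = -5 (Z(w) = (-2 + 5)*(-3) + 4 = 3*(-3) + 4 = -9 + 4 = -5)
F = -1/40 (F = 1/(8*(-5)) = 1/(-40) = -1/40 ≈ -0.025000)
82*82 + F = 82*82 - 1/40 = 6724 - 1/40 = 268959/40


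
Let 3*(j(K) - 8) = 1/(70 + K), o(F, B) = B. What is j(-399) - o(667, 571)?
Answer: -555682/987 ≈ -563.00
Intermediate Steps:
j(K) = 8 + 1/(3*(70 + K))
j(-399) - o(667, 571) = (1681 + 24*(-399))/(3*(70 - 399)) - 1*571 = (⅓)*(1681 - 9576)/(-329) - 571 = (⅓)*(-1/329)*(-7895) - 571 = 7895/987 - 571 = -555682/987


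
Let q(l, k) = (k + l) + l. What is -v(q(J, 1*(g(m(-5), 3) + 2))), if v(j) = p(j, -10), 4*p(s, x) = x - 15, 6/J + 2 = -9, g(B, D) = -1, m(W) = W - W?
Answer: 25/4 ≈ 6.2500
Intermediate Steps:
m(W) = 0
J = -6/11 (J = 6/(-2 - 9) = 6/(-11) = 6*(-1/11) = -6/11 ≈ -0.54545)
p(s, x) = -15/4 + x/4 (p(s, x) = (x - 15)/4 = (-15 + x)/4 = -15/4 + x/4)
q(l, k) = k + 2*l
v(j) = -25/4 (v(j) = -15/4 + (1/4)*(-10) = -15/4 - 5/2 = -25/4)
-v(q(J, 1*(g(m(-5), 3) + 2))) = -1*(-25/4) = 25/4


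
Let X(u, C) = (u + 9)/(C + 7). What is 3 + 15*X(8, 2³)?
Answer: 20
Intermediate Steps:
X(u, C) = (9 + u)/(7 + C)
3 + 15*X(8, 2³) = 3 + 15*((9 + 8)/(7 + 2³)) = 3 + 15*(17/(7 + 8)) = 3 + 15*(17/15) = 3 + 17 = 20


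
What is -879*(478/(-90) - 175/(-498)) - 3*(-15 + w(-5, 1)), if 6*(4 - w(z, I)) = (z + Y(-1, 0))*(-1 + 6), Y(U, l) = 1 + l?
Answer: 10912627/2490 ≈ 4382.6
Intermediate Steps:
w(z, I) = 19/6 - 5*z/6 (w(z, I) = 4 - (z + (1 + 0))*(-1 + 6)/6 = 4 - (z + 1)*5/6 = 4 - (1 + z)*5/6 = 4 - (5 + 5*z)/6 = 4 + (-⅚ - 5*z/6) = 19/6 - 5*z/6)
-879*(478/(-90) - 175/(-498)) - 3*(-15 + w(-5, 1)) = -879*(478/(-90) - 175/(-498)) - 3*(-15 + (19/6 - ⅚*(-5))) = -879*(478*(-1/90) - 175*(-1/498)) - 3*(-15 + (19/6 + 25/6)) = -879*(-239/45 + 175/498) - 3*(-15 + 22/3) = -879*(-37049/7470) - 3*(-23/3) = 10855357/2490 + 23 = 10912627/2490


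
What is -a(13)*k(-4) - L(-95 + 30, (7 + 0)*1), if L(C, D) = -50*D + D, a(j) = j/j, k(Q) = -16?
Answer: 359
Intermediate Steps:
a(j) = 1
L(C, D) = -49*D
-a(13)*k(-4) - L(-95 + 30, (7 + 0)*1) = -(-16) - (-49)*(7 + 0)*1 = -1*(-16) - (-49)*7*1 = 16 - (-49)*7 = 16 - 1*(-343) = 16 + 343 = 359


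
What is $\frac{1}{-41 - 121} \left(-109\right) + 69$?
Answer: $\frac{11287}{162} \approx 69.673$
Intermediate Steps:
$\frac{1}{-41 - 121} \left(-109\right) + 69 = \frac{1}{-162} \left(-109\right) + 69 = \left(- \frac{1}{162}\right) \left(-109\right) + 69 = \frac{109}{162} + 69 = \frac{11287}{162}$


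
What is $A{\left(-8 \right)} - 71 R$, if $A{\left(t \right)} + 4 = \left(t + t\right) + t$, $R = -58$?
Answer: $4090$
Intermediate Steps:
$A{\left(t \right)} = -4 + 3 t$ ($A{\left(t \right)} = -4 + \left(\left(t + t\right) + t\right) = -4 + \left(2 t + t\right) = -4 + 3 t$)
$A{\left(-8 \right)} - 71 R = \left(-4 + 3 \left(-8\right)\right) - -4118 = \left(-4 - 24\right) + 4118 = -28 + 4118 = 4090$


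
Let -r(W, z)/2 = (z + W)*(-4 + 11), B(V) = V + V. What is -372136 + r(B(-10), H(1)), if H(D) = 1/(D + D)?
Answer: -371863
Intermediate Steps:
H(D) = 1/(2*D)
B(V) = 2*V
r(W, z) = -14*W - 14*z (r(W, z) = -2*(z + W)*(-4 + 11) = -2*(W + z)*7 = -2*(7*W + 7*z) = -14*W - 14*z)
-372136 + r(B(-10), H(1)) = -372136 + (-28*(-10) - 7/1) = -372136 + (-14*(-20) - 7) = -372136 + (280 - 14*1/2) = -372136 + (280 - 7) = -372136 + 273 = -371863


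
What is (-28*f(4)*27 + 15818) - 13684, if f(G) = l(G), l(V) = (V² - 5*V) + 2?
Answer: 3646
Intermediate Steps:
l(V) = 2 + V² - 5*V
f(G) = 2 + G² - 5*G
(-28*f(4)*27 + 15818) - 13684 = (-28*(2 + 4² - 5*4)*27 + 15818) - 13684 = (-28*(2 + 16 - 20)*27 + 15818) - 13684 = (-28*(-2)*27 + 15818) - 13684 = (56*27 + 15818) - 13684 = (1512 + 15818) - 13684 = 17330 - 13684 = 3646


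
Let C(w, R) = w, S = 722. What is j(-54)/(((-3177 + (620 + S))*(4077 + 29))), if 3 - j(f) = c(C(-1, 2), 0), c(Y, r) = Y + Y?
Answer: -1/1506902 ≈ -6.6361e-7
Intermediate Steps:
c(Y, r) = 2*Y
j(f) = 5 (j(f) = 3 - 2*(-1) = 3 - 1*(-2) = 3 + 2 = 5)
j(-54)/(((-3177 + (620 + S))*(4077 + 29))) = 5/(((-3177 + (620 + 722))*(4077 + 29))) = 5/(((-3177 + 1342)*4106)) = 5/((-1835*4106)) = 5/(-7534510) = 5*(-1/7534510) = -1/1506902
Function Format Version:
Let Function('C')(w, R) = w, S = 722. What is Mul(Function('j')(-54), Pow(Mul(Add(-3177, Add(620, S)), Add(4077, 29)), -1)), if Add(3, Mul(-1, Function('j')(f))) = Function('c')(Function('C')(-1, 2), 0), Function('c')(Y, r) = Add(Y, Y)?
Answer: Rational(-1, 1506902) ≈ -6.6361e-7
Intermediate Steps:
Function('c')(Y, r) = Mul(2, Y)
Function('j')(f) = 5 (Function('j')(f) = Add(3, Mul(-1, Mul(2, -1))) = Add(3, Mul(-1, -2)) = Add(3, 2) = 5)
Mul(Function('j')(-54), Pow(Mul(Add(-3177, Add(620, S)), Add(4077, 29)), -1)) = Mul(5, Pow(Mul(Add(-3177, Add(620, 722)), Add(4077, 29)), -1)) = Mul(5, Pow(Mul(Add(-3177, 1342), 4106), -1)) = Mul(5, Pow(Mul(-1835, 4106), -1)) = Mul(5, Pow(-7534510, -1)) = Mul(5, Rational(-1, 7534510)) = Rational(-1, 1506902)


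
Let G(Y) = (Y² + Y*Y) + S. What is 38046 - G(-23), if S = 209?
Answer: 36779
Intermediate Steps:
G(Y) = 209 + 2*Y² (G(Y) = (Y² + Y*Y) + 209 = (Y² + Y²) + 209 = 2*Y² + 209 = 209 + 2*Y²)
38046 - G(-23) = 38046 - (209 + 2*(-23)²) = 38046 - (209 + 2*529) = 38046 - (209 + 1058) = 38046 - 1*1267 = 38046 - 1267 = 36779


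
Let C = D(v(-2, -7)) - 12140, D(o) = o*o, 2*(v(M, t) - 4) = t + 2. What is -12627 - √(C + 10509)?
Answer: -12627 - I*√6515/2 ≈ -12627.0 - 40.358*I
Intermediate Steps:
v(M, t) = 5 + t/2 (v(M, t) = 4 + (t + 2)/2 = 4 + (2 + t)/2 = 4 + (1 + t/2) = 5 + t/2)
D(o) = o²
C = -48551/4 (C = (5 + (½)*(-7))² - 12140 = (5 - 7/2)² - 12140 = (3/2)² - 12140 = 9/4 - 12140 = -48551/4 ≈ -12138.)
-12627 - √(C + 10509) = -12627 - √(-48551/4 + 10509) = -12627 - √(-6515/4) = -12627 - I*√6515/2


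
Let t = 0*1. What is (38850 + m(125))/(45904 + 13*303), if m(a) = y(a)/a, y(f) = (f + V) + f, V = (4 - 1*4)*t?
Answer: 38852/49843 ≈ 0.77949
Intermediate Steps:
t = 0
V = 0 (V = (4 - 1*4)*0 = (4 - 4)*0 = 0*0 = 0)
y(f) = 2*f (y(f) = (f + 0) + f = f + f = 2*f)
m(a) = 2 (m(a) = (2*a)/a = 2)
(38850 + m(125))/(45904 + 13*303) = (38850 + 2)/(45904 + 13*303) = 38852/(45904 + 3939) = 38852/49843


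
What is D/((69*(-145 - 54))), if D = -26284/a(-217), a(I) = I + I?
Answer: -13142/2979627 ≈ -0.0044106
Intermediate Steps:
a(I) = 2*I
D = 13142/217 (D = -26284/(2*(-217)) = -26284/(-434) = -26284*(-1/434) = 13142/217 ≈ 60.562)
D/((69*(-145 - 54))) = 13142/(217*((69*(-145 - 54)))) = 13142/(217*((69*(-199)))) = (13142/217)/(-13731) = (13142/217)*(-1/13731) = -13142/2979627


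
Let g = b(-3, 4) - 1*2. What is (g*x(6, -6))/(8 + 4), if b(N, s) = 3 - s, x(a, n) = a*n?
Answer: 9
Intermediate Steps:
g = -3 (g = (3 - 1*4) - 1*2 = (3 - 4) - 2 = -1 - 2 = -3)
(g*x(6, -6))/(8 + 4) = (-18*(-6))/(8 + 4) = -3*(-36)/12 = 108*(1/12) = 9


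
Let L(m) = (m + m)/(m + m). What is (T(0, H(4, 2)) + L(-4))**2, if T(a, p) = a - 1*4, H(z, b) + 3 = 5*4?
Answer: 9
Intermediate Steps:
H(z, b) = 17 (H(z, b) = -3 + 5*4 = -3 + 20 = 17)
T(a, p) = -4 + a (T(a, p) = a - 4 = -4 + a)
L(m) = 1 (L(m) = (2*m)/((2*m)) = (2*m)*(1/(2*m)) = 1)
(T(0, H(4, 2)) + L(-4))**2 = ((-4 + 0) + 1)**2 = (-4 + 1)**2 = (-3)**2 = 9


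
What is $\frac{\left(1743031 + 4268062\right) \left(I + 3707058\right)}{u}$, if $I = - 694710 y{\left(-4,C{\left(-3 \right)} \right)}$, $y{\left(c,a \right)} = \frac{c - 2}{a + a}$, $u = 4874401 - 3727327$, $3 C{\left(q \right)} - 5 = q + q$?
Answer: $- \frac{2550037894646}{191179} \approx -1.3338 \cdot 10^{7}$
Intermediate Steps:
$C{\left(q \right)} = \frac{5}{3} + \frac{2 q}{3}$ ($C{\left(q \right)} = \frac{5}{3} + \frac{q + q}{3} = \frac{5}{3} + \frac{2 q}{3}$)
$u = 1147074$ ($u = 4874401 - 3727327 = 1147074$)
$y{\left(c,a \right)} = \frac{-2 + c}{2 a}$
$I = -6252390$ ($I = - 694710 \frac{-2 - 4}{2 \left(\frac{5}{3} + \frac{2}{3} \left(-3\right)\right)} = - 694710 \cdot \frac{1}{2} \frac{1}{\frac{5}{3} - 2} \left(-6\right) = - 694710 \cdot \frac{1}{2} \frac{1}{- \frac{1}{3}} \left(-6\right) = - 694710 \cdot \frac{1}{2} \left(-3\right) \left(-6\right) = \left(-694710\right) 9 = -6252390$)
$\frac{\left(1743031 + 4268062\right) \left(I + 3707058\right)}{u} = \frac{\left(1743031 + 4268062\right) \left(-6252390 + 3707058\right)}{1147074} = 6011093 \left(-2545332\right) \frac{1}{1147074} = \left(-15300227367876\right) \frac{1}{1147074} = - \frac{2550037894646}{191179}$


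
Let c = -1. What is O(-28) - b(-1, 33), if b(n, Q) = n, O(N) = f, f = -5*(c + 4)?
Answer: -14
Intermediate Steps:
f = -15 (f = -5*(-1 + 4) = -5*3 = -15)
O(N) = -15
O(-28) - b(-1, 33) = -15 - 1*(-1) = -15 + 1 = -14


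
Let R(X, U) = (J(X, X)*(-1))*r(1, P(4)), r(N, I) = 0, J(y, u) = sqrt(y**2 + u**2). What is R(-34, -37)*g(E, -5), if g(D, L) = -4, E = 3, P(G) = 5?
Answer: 0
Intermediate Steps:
J(y, u) = sqrt(u**2 + y**2)
R(X, U) = 0 (R(X, U) = (sqrt(X**2 + X**2)*(-1))*0 = (sqrt(2*X**2)*(-1))*0 = ((sqrt(2)*sqrt(X**2))*(-1))*0 = -sqrt(2)*sqrt(X**2)*0 = 0)
R(-34, -37)*g(E, -5) = 0*(-4) = 0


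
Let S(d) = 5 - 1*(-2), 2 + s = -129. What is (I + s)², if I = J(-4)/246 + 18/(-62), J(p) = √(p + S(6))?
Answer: 334147163761/19385292 - 4070*√3/3813 ≈ 17235.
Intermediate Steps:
s = -131 (s = -2 - 129 = -131)
S(d) = 7 (S(d) = 5 + 2 = 7)
J(p) = √(7 + p) (J(p) = √(p + 7) = √(7 + p))
I = -9/31 + √3/246 (I = √(7 - 4)/246 + 18/(-62) = √3*(1/246) + 18*(-1/62) = √3/246 - 9/31 = -9/31 + √3/246 ≈ -0.28328)
(I + s)² = ((-9/31 + √3/246) - 131)² = (-4070/31 + √3/246)²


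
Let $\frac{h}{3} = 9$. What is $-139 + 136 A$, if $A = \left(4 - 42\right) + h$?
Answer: $-1635$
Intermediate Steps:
$h = 27$ ($h = 3 \cdot 9 = 27$)
$A = -11$ ($A = \left(4 - 42\right) + 27 = -38 + 27 = -11$)
$-139 + 136 A = -139 + 136 \left(-11\right) = -139 - 1496 = -1635$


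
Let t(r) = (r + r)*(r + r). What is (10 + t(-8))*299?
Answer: 79534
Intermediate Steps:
t(r) = 4*r² (t(r) = (2*r)*(2*r) = 4*r²)
(10 + t(-8))*299 = (10 + 4*(-8)²)*299 = (10 + 4*64)*299 = (10 + 256)*299 = 266*299 = 79534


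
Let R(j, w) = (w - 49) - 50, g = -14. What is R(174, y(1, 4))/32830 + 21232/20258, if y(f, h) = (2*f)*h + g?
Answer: 1418203/1357286 ≈ 1.0449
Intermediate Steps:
y(f, h) = -14 + 2*f*h (y(f, h) = (2*f)*h - 14 = 2*f*h - 14 = -14 + 2*f*h)
R(j, w) = -99 + w (R(j, w) = (-49 + w) - 50 = -99 + w)
R(174, y(1, 4))/32830 + 21232/20258 = (-99 + (-14 + 2*1*4))/32830 + 21232/20258 = (-99 + (-14 + 8))*(1/32830) + 21232*(1/20258) = (-99 - 6)*(1/32830) + 10616/10129 = -105*1/32830 + 10616/10129 = -3/938 + 10616/10129 = 1418203/1357286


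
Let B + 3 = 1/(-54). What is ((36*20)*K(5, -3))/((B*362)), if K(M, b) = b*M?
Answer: 291600/29503 ≈ 9.8837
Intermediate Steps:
B = -163/54 (B = -3 + 1/(-54) = -3 - 1/54 = -163/54 ≈ -3.0185)
K(M, b) = M*b
((36*20)*K(5, -3))/((B*362)) = ((36*20)*(5*(-3)))/((-163/54*362)) = (720*(-15))/(-29503/27) = -10800*(-27/29503) = 291600/29503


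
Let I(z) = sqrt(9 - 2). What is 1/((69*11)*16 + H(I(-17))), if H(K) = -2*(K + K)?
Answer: 759/9217289 + sqrt(7)/36869156 ≈ 8.2417e-5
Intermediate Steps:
I(z) = sqrt(7)
H(K) = -4*K
1/((69*11)*16 + H(I(-17))) = 1/((69*11)*16 - 4*sqrt(7)) = 1/(759*16 - 4*sqrt(7)) = 1/(12144 - 4*sqrt(7))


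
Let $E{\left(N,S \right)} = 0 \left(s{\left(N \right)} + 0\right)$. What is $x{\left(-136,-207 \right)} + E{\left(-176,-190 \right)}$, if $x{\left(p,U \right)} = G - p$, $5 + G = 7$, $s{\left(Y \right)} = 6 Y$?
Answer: $138$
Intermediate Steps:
$G = 2$ ($G = -5 + 7 = 2$)
$x{\left(p,U \right)} = 2 - p$
$E{\left(N,S \right)} = 0$ ($E{\left(N,S \right)} = 0 \left(6 N + 0\right) = 0 \cdot 6 N = 0$)
$x{\left(-136,-207 \right)} + E{\left(-176,-190 \right)} = \left(2 - -136\right) + 0 = \left(2 + 136\right) + 0 = 138 + 0 = 138$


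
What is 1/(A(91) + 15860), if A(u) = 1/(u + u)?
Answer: 182/2886521 ≈ 6.3052e-5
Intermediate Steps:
A(u) = 1/(2*u)
1/(A(91) + 15860) = 1/((½)/91 + 15860) = 1/((½)*(1/91) + 15860) = 1/(1/182 + 15860) = 1/(2886521/182) = 182/2886521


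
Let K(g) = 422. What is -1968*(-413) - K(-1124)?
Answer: 812362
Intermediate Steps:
-1968*(-413) - K(-1124) = -1968*(-413) - 1*422 = 812784 - 422 = 812362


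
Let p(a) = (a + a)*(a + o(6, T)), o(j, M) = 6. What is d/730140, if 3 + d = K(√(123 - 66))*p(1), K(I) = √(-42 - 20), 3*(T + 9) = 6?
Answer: -1/243380 + 7*I*√62/365070 ≈ -4.1088e-6 + 0.00015098*I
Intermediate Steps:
T = -7 (T = -9 + (⅓)*6 = -9 + 2 = -7)
K(I) = I*√62 (K(I) = √(-62) = I*√62)
p(a) = 2*a*(6 + a) (p(a) = (a + a)*(a + 6) = (2*a)*(6 + a) = 2*a*(6 + a))
d = -3 + 14*I*√62 (d = -3 + (I*√62)*(2*1*(6 + 1)) = -3 + (I*√62)*(2*1*7) = -3 + (I*√62)*14 = -3 + 14*I*√62 ≈ -3.0 + 110.24*I)
d/730140 = (-3 + 14*I*√62)/730140 = (-3 + 14*I*√62)*(1/730140) = -1/243380 + 7*I*√62/365070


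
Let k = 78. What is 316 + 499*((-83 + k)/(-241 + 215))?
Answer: 10711/26 ≈ 411.96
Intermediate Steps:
316 + 499*((-83 + k)/(-241 + 215)) = 316 + 499*((-83 + 78)/(-241 + 215)) = 316 + 499*(-5/(-26)) = 316 + 499*(-5*(-1/26)) = 316 + 499*(5/26) = 316 + 2495/26 = 10711/26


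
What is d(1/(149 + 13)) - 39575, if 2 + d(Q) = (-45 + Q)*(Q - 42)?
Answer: -989071721/26244 ≈ -37688.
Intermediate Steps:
d(Q) = -2 + (-45 + Q)*(-42 + Q) (d(Q) = -2 + (-45 + Q)*(Q - 42) = -2 + (-45 + Q)*(-42 + Q))
d(1/(149 + 13)) - 39575 = (1888 + (1/(149 + 13))² - 87/(149 + 13)) - 39575 = (1888 + (1/162)² - 87/162) - 39575 = (1888 + (1/162)² - 87*1/162) - 39575 = (1888 + 1/26244 - 29/54) - 39575 = 49534579/26244 - 39575 = -989071721/26244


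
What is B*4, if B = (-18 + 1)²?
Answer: 1156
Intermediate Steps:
B = 289 (B = (-17)² = 289)
B*4 = 289*4 = 1156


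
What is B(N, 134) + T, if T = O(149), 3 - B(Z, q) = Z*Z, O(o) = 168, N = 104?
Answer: -10645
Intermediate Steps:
B(Z, q) = 3 - Z² (B(Z, q) = 3 - Z*Z = 3 - Z²)
T = 168
B(N, 134) + T = (3 - 1*104²) + 168 = (3 - 1*10816) + 168 = (3 - 10816) + 168 = -10813 + 168 = -10645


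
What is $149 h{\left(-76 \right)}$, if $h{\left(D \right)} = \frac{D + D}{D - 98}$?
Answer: $\frac{11324}{87} \approx 130.16$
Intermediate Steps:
$h{\left(D \right)} = \frac{2 D}{-98 + D}$
$149 h{\left(-76 \right)} = 149 \cdot 2 \left(-76\right) \frac{1}{-98 - 76} = 149 \cdot 2 \left(-76\right) \frac{1}{-174} = 149 \cdot 2 \left(-76\right) \left(- \frac{1}{174}\right) = 149 \cdot \frac{76}{87} = \frac{11324}{87}$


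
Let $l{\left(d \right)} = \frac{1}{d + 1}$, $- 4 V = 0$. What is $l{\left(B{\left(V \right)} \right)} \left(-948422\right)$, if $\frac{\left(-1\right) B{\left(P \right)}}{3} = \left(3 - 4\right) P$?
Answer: $-948422$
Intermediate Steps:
$V = 0$ ($V = \left(- \frac{1}{4}\right) 0 = 0$)
$B{\left(P \right)} = 3 P$ ($B{\left(P \right)} = - 3 \left(3 - 4\right) P = - 3 \left(- P\right) = 3 P$)
$l{\left(d \right)} = \frac{1}{1 + d}$
$l{\left(B{\left(V \right)} \right)} \left(-948422\right) = \frac{1}{1 + 3 \cdot 0} \left(-948422\right) = \frac{1}{1 + 0} \left(-948422\right) = 1^{-1} \left(-948422\right) = 1 \left(-948422\right) = -948422$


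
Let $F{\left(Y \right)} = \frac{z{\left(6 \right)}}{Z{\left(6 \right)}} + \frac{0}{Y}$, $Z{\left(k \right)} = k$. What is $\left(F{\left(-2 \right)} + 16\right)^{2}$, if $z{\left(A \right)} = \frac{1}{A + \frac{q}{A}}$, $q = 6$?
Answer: $\frac{452929}{1764} \approx 256.76$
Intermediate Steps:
$z{\left(A \right)} = \frac{1}{A + \frac{6}{A}}$
$F{\left(Y \right)} = \frac{1}{42}$ ($F{\left(Y \right)} = \frac{6 \frac{1}{6 + 6^{2}}}{6} + \frac{0}{Y} = \frac{6}{6 + 36} \cdot \frac{1}{6} + 0 = \frac{6}{42} \cdot \frac{1}{6} + 0 = 6 \cdot \frac{1}{42} \cdot \frac{1}{6} + 0 = \frac{1}{7} \cdot \frac{1}{6} + 0 = \frac{1}{42} + 0 = \frac{1}{42}$)
$\left(F{\left(-2 \right)} + 16\right)^{2} = \left(\frac{1}{42} + 16\right)^{2} = \left(\frac{673}{42}\right)^{2} = \frac{452929}{1764}$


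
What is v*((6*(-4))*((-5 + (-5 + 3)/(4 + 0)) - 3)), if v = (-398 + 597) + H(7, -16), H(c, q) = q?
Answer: 37332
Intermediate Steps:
v = 183 (v = (-398 + 597) - 16 = 199 - 16 = 183)
v*((6*(-4))*((-5 + (-5 + 3)/(4 + 0)) - 3)) = 183*((6*(-4))*((-5 + (-5 + 3)/(4 + 0)) - 3)) = 183*(-24*((-5 - 2/4) - 3)) = 183*(-24*((-5 - 2*¼) - 3)) = 183*(-24*((-5 - ½) - 3)) = 183*(-24*(-11/2 - 3)) = 183*(-24*(-17/2)) = 183*204 = 37332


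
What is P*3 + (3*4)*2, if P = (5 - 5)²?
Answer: 24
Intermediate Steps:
P = 0 (P = 0² = 0)
P*3 + (3*4)*2 = 0*3 + (3*4)*2 = 0 + 12*2 = 0 + 24 = 24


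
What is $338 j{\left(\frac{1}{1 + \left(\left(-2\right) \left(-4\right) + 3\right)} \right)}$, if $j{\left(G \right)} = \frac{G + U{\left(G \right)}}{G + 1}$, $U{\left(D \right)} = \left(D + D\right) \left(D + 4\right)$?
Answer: $\frac{715}{3} \approx 238.33$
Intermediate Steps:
$U{\left(D \right)} = 2 D \left(4 + D\right)$
$j{\left(G \right)} = \frac{G + 2 G \left(4 + G\right)}{1 + G}$ ($j{\left(G \right)} = \frac{G + 2 G \left(4 + G\right)}{G + 1} = \frac{G + 2 G \left(4 + G\right)}{1 + G}$)
$338 j{\left(\frac{1}{1 + \left(\left(-2\right) \left(-4\right) + 3\right)} \right)} = 338 \frac{9 + \frac{2}{1 + \left(\left(-2\right) \left(-4\right) + 3\right)}}{\left(1 + \left(\left(-2\right) \left(-4\right) + 3\right)\right) \left(1 + \frac{1}{1 + \left(\left(-2\right) \left(-4\right) + 3\right)}\right)} = 338 \frac{9 + \frac{2}{1 + \left(8 + 3\right)}}{\left(1 + \left(8 + 3\right)\right) \left(1 + \frac{1}{1 + \left(8 + 3\right)}\right)} = 338 \frac{9 + \frac{2}{1 + 11}}{\left(1 + 11\right) \left(1 + \frac{1}{1 + 11}\right)} = 338 \frac{9 + \frac{2}{12}}{12 \left(1 + \frac{1}{12}\right)} = 338 \frac{9 + 2 \cdot \frac{1}{12}}{12 \left(1 + \frac{1}{12}\right)} = 338 \frac{9 + \frac{1}{6}}{12 \cdot \frac{13}{12}} = 338 \cdot \frac{1}{12} \cdot \frac{12}{13} \cdot \frac{55}{6} = 338 \cdot \frac{55}{78} = \frac{715}{3}$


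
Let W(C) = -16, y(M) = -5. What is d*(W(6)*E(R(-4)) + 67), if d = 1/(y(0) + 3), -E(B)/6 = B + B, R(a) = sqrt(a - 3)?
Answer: -67/2 - 96*I*sqrt(7) ≈ -33.5 - 253.99*I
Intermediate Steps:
R(a) = sqrt(-3 + a)
E(B) = -12*B (E(B) = -6*(B + B) = -12*B)
d = -1/2 (d = 1/(-5 + 3) = 1/(-2) = -1/2 ≈ -0.50000)
d*(W(6)*E(R(-4)) + 67) = -(-(-192)*sqrt(-3 - 4) + 67)/2 = -(-(-192)*sqrt(-7) + 67)/2 = -(-(-192)*I*sqrt(7) + 67)/2 = -(192*I*sqrt(7) + 67)/2 = -(67 + 192*I*sqrt(7))/2 = -67/2 - 96*I*sqrt(7)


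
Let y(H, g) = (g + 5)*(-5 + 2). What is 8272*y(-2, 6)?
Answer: -272976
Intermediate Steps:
y(H, g) = -15 - 3*g (y(H, g) = (5 + g)*(-3) = -15 - 3*g)
8272*y(-2, 6) = 8272*(-15 - 3*6) = 8272*(-15 - 18) = 8272*(-33) = -272976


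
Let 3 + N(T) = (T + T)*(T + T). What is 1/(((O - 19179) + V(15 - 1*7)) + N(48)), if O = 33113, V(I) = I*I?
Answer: 1/23211 ≈ 4.3083e-5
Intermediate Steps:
V(I) = I**2
N(T) = -3 + 4*T**2 (N(T) = -3 + (T + T)*(T + T) = -3 + (2*T)*(2*T) = -3 + 4*T**2)
1/(((O - 19179) + V(15 - 1*7)) + N(48)) = 1/(((33113 - 19179) + (15 - 1*7)**2) + (-3 + 4*48**2)) = 1/((13934 + (15 - 7)**2) + (-3 + 4*2304)) = 1/((13934 + 8**2) + (-3 + 9216)) = 1/((13934 + 64) + 9213) = 1/(13998 + 9213) = 1/23211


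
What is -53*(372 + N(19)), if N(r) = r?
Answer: -20723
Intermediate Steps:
-53*(372 + N(19)) = -53*(372 + 19) = -53*391 = -20723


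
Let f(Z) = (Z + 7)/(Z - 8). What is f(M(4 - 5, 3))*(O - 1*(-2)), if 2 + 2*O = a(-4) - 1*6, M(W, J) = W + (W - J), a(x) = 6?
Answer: -2/13 ≈ -0.15385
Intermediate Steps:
M(W, J) = -J + 2*W
O = -1 (O = -1 + (6 - 1*6)/2 = -1 + (6 - 6)/2 = -1 + (1/2)*0 = -1 + 0 = -1)
f(Z) = (7 + Z)/(-8 + Z)
f(M(4 - 5, 3))*(O - 1*(-2)) = ((7 + (-1*3 + 2*(4 - 5)))/(-8 + (-1*3 + 2*(4 - 5))))*(-1 - 1*(-2)) = ((7 + (-3 + 2*(-1)))/(-8 + (-3 + 2*(-1))))*(-1 + 2) = ((7 + (-3 - 2))/(-8 + (-3 - 2)))*1 = ((7 - 5)/(-8 - 5))*1 = (2/(-13))*1 = -1/13*2*1 = -2/13*1 = -2/13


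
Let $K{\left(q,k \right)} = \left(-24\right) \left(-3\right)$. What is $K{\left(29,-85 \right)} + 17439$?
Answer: $17511$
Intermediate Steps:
$K{\left(q,k \right)} = 72$
$K{\left(29,-85 \right)} + 17439 = 72 + 17439 = 17511$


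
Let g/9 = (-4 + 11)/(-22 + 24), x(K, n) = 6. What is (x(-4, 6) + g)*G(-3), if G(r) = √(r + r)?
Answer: 75*I*√6/2 ≈ 91.856*I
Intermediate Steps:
G(r) = √2*√r (G(r) = √(2*r) = √2*√r)
g = 63/2 (g = 9*((-4 + 11)/(-22 + 24)) = 9*(7/2) = 63/2 ≈ 31.500)
(x(-4, 6) + g)*G(-3) = (6 + 63/2)*(√2*√(-3)) = 75*(√2*(I*√3))/2 = 75*(I*√6)/2 = 75*I*√6/2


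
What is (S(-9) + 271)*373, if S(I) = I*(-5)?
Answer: 117868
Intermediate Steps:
S(I) = -5*I
(S(-9) + 271)*373 = (-5*(-9) + 271)*373 = (45 + 271)*373 = 316*373 = 117868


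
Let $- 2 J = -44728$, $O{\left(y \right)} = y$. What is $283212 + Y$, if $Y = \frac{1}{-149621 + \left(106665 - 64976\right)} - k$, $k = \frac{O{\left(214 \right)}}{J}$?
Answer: $\frac{170903655952191}{603447812} \approx 2.8321 \cdot 10^{5}$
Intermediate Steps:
$J = 22364$ ($J = \left(- \frac{1}{2}\right) \left(-44728\right) = 22364$)
$k = \frac{107}{11182}$ ($k = \frac{214}{22364} = 214 \cdot \frac{1}{22364} = \frac{107}{11182} \approx 0.0095689$)
$Y = - \frac{5779953}{603447812}$ ($Y = \frac{1}{-149621 + \left(106665 - 64976\right)} - \frac{107}{11182} = \frac{1}{-149621 + 41689} - \frac{107}{11182} = \frac{1}{-107932} - \frac{107}{11182} = - \frac{1}{107932} - \frac{107}{11182} = - \frac{5779953}{603447812} \approx -0.0095782$)
$283212 + Y = 283212 - \frac{5779953}{603447812} = \frac{170903655952191}{603447812}$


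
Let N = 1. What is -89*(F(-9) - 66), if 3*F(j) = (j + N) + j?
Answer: 19135/3 ≈ 6378.3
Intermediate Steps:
F(j) = ⅓ + 2*j/3 (F(j) = ((j + 1) + j)/3 = ((1 + j) + j)/3 = (1 + 2*j)/3 = ⅓ + 2*j/3)
-89*(F(-9) - 66) = -89*((⅓ + (⅔)*(-9)) - 66) = -89*((⅓ - 6) - 66) = -89*(-17/3 - 66) = -89*(-215/3) = 19135/3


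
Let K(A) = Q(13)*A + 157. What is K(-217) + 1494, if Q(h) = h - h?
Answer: 1651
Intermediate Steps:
Q(h) = 0
K(A) = 157 (K(A) = 0*A + 157 = 0 + 157 = 157)
K(-217) + 1494 = 157 + 1494 = 1651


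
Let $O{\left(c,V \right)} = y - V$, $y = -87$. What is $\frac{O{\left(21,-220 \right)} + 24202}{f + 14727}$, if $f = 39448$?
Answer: $\frac{4867}{10835} \approx 0.44919$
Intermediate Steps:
$O{\left(c,V \right)} = -87 - V$
$\frac{O{\left(21,-220 \right)} + 24202}{f + 14727} = \frac{\left(-87 - -220\right) + 24202}{39448 + 14727} = \frac{\left(-87 + 220\right) + 24202}{54175} = \left(133 + 24202\right) \frac{1}{54175} = 24335 \cdot \frac{1}{54175} = \frac{4867}{10835}$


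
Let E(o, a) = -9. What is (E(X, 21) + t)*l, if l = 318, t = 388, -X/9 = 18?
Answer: 120522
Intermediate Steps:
X = -162 (X = -9*18 = -162)
(E(X, 21) + t)*l = (-9 + 388)*318 = 379*318 = 120522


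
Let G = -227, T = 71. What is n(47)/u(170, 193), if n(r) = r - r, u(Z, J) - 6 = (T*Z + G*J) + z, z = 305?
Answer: 0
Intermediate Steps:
u(Z, J) = 311 - 227*J + 71*Z (u(Z, J) = 6 + ((71*Z - 227*J) + 305) = 6 + ((-227*J + 71*Z) + 305) = 6 + (305 - 227*J + 71*Z) = 311 - 227*J + 71*Z)
n(r) = 0
n(47)/u(170, 193) = 0/(311 - 227*193 + 71*170) = 0/(311 - 43811 + 12070) = 0/(-31430) = 0*(-1/31430) = 0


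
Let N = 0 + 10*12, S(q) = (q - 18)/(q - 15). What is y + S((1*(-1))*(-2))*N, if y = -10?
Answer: 1790/13 ≈ 137.69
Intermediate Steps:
S(q) = (-18 + q)/(-15 + q)
N = 120 (N = 0 + 120 = 120)
y + S((1*(-1))*(-2))*N = -10 + ((-18 + (1*(-1))*(-2))/(-15 + (1*(-1))*(-2)))*120 = -10 + ((-18 - 1*(-2))/(-15 - 1*(-2)))*120 = -10 + ((-18 + 2)/(-15 + 2))*120 = -10 + (-16/(-13))*120 = -10 - 1/13*(-16)*120 = -10 + (16/13)*120 = -10 + 1920/13 = 1790/13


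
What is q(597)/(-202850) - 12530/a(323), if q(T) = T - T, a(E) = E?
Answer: -12530/323 ≈ -38.793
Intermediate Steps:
q(T) = 0
q(597)/(-202850) - 12530/a(323) = 0/(-202850) - 12530/323 = 0*(-1/202850) - 12530*1/323 = 0 - 12530/323 = -12530/323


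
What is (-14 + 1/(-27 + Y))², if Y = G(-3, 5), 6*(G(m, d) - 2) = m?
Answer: 512656/2601 ≈ 197.10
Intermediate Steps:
G(m, d) = 2 + m/6
Y = 3/2 (Y = 2 + (⅙)*(-3) = 2 - ½ = 3/2 ≈ 1.5000)
(-14 + 1/(-27 + Y))² = (-14 + 1/(-27 + 3/2))² = (-14 + 1/(-51/2))² = (-14 - 2/51)² = (-716/51)² = 512656/2601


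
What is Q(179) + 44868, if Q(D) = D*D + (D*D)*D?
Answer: 5812248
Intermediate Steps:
Q(D) = D² + D³ (Q(D) = D² + D²*D = D² + D³)
Q(179) + 44868 = 179²*(1 + 179) + 44868 = 32041*180 + 44868 = 5767380 + 44868 = 5812248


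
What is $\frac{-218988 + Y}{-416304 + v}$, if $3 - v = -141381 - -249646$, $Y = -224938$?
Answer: $\frac{31709}{37469} \approx 0.84627$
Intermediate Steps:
$v = -108262$ ($v = 3 - \left(-141381 - -249646\right) = 3 - \left(-141381 + 249646\right) = 3 - 108265 = -108262$)
$\frac{-218988 + Y}{-416304 + v} = \frac{-218988 - 224938}{-416304 - 108262} = - \frac{443926}{-524566} = \left(-443926\right) \left(- \frac{1}{524566}\right) = \frac{31709}{37469}$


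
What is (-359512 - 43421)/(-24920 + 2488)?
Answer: 402933/22432 ≈ 17.962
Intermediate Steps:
(-359512 - 43421)/(-24920 + 2488) = -402933/(-22432) = -402933*(-1/22432) = 402933/22432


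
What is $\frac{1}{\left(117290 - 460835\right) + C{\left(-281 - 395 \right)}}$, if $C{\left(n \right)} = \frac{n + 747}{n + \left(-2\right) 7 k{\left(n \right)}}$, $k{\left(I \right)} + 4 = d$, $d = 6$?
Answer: $- \frac{704}{241855751} \approx -2.9108 \cdot 10^{-6}$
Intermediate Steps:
$k{\left(I \right)} = 2$ ($k{\left(I \right)} = -4 + 6 = 2$)
$C{\left(n \right)} = \frac{747 + n}{-28 + n}$ ($C{\left(n \right)} = \frac{n + 747}{n + \left(-2\right) 7 \cdot 2} = \frac{747 + n}{n - 28} = \frac{747 + n}{-28 + n}$)
$\frac{1}{\left(117290 - 460835\right) + C{\left(-281 - 395 \right)}} = \frac{1}{\left(117290 - 460835\right) + \frac{747 - 676}{-28 - 676}} = \frac{1}{-343545 + \frac{747 - 676}{-28 - 676}} = \frac{1}{-343545 + \frac{1}{-704} \cdot 71} = \frac{1}{-343545 - \frac{71}{704}} = \frac{1}{- \frac{241855751}{704}} = - \frac{704}{241855751}$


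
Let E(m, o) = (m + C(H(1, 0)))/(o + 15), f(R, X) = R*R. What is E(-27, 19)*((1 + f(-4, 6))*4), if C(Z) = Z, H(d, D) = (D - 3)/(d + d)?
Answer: -57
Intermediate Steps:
H(d, D) = (-3 + D)/(2*d) (H(d, D) = (-3 + D)/((2*d)) = (-3 + D)*(1/(2*d)) = (-3 + D)/(2*d))
f(R, X) = R²
E(m, o) = (-3/2 + m)/(15 + o) (E(m, o) = (m + (½)*(-3 + 0)/1)/(o + 15) = (m + (½)*1*(-3))/(15 + o) = (m - 3/2)/(15 + o) = (-3/2 + m)/(15 + o))
E(-27, 19)*((1 + f(-4, 6))*4) = ((-3/2 - 27)/(15 + 19))*((1 + (-4)²)*4) = (-57/2/34)*((1 + 16)*4) = ((1/34)*(-57/2))*(17*4) = -57/68*68 = -57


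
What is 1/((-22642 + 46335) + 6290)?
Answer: 1/29983 ≈ 3.3352e-5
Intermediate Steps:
1/((-22642 + 46335) + 6290) = 1/(23693 + 6290) = 1/29983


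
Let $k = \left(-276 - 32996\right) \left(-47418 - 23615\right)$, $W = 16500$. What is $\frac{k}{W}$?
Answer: $\frac{590852494}{4125} \approx 1.4324 \cdot 10^{5}$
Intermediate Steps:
$k = 2363409976$ ($k = \left(-33272\right) \left(-71033\right) = 2363409976$)
$\frac{k}{W} = \frac{2363409976}{16500} = 2363409976 \cdot \frac{1}{16500} = \frac{590852494}{4125}$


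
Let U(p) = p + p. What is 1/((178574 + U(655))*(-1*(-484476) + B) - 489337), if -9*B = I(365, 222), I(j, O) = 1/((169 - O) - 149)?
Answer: 909/79218433315265 ≈ 1.1475e-11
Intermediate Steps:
U(p) = 2*p
I(j, O) = 1/(20 - O)
B = 1/1818 (B = -(-1)/(9*(-20 + 222)) = -(-1)/(9*202) = -⅑*(-1/202) = 1/1818 ≈ 0.00055005)
1/((178574 + U(655))*(-1*(-484476) + B) - 489337) = 1/((178574 + 2*655)*(-1*(-484476) + 1/1818) - 489337) = 1/((178574 + 1310)*(484476 + 1/1818) - 489337) = 1/(179884*(880777369/1818) - 489337) = 1/(79218878122598/909 - 489337) = 1/(79218433315265/909) = 909/79218433315265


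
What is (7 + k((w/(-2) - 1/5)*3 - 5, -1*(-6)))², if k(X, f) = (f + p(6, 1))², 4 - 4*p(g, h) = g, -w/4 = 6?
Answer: 22201/16 ≈ 1387.6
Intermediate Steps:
w = -24 (w = -4*6 = -24)
p(g, h) = 1 - g/4
k(X, f) = (-½ + f)² (k(X, f) = (f + (1 - ¼*6))² = (f + (1 - 3/2))² = (f - ½)² = (-½ + f)²)
(7 + k((w/(-2) - 1/5)*3 - 5, -1*(-6)))² = (7 + (-1 + 2*(-1*(-6)))²/4)² = (7 + (-1 + 2*6)²/4)² = (7 + (-1 + 12)²/4)² = (7 + (¼)*11²)² = (7 + (¼)*121)² = (7 + 121/4)² = (149/4)² = 22201/16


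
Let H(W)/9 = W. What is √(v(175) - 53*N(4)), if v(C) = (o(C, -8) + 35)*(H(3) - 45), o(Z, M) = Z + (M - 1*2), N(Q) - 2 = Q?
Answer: I*√3918 ≈ 62.594*I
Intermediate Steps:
N(Q) = 2 + Q
H(W) = 9*W
o(Z, M) = -2 + M + Z (o(Z, M) = Z + (M - 2) = Z + (-2 + M) = -2 + M + Z)
v(C) = -450 - 18*C (v(C) = ((-2 - 8 + C) + 35)*(9*3 - 45) = ((-10 + C) + 35)*(27 - 45) = (25 + C)*(-18) = -450 - 18*C)
√(v(175) - 53*N(4)) = √((-450 - 18*175) - 53*(2 + 4)) = √((-450 - 3150) - 53*6) = √(-3600 - 318) = √(-3918) = I*√3918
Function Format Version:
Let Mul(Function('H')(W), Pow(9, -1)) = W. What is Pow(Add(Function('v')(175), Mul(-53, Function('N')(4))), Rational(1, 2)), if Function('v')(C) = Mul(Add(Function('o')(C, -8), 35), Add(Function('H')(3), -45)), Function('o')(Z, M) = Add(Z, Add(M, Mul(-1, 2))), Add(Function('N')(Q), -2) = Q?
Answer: Mul(I, Pow(3918, Rational(1, 2))) ≈ Mul(62.594, I)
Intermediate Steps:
Function('N')(Q) = Add(2, Q)
Function('H')(W) = Mul(9, W)
Function('o')(Z, M) = Add(-2, M, Z) (Function('o')(Z, M) = Add(Z, Add(M, -2)) = Add(Z, Add(-2, M)) = Add(-2, M, Z))
Function('v')(C) = Add(-450, Mul(-18, C)) (Function('v')(C) = Mul(Add(Add(-2, -8, C), 35), Add(Mul(9, 3), -45)) = Mul(Add(Add(-10, C), 35), Add(27, -45)) = Mul(Add(25, C), -18) = Add(-450, Mul(-18, C)))
Pow(Add(Function('v')(175), Mul(-53, Function('N')(4))), Rational(1, 2)) = Pow(Add(Add(-450, Mul(-18, 175)), Mul(-53, Add(2, 4))), Rational(1, 2)) = Pow(Add(Add(-450, -3150), Mul(-53, 6)), Rational(1, 2)) = Pow(Add(-3600, -318), Rational(1, 2)) = Pow(-3918, Rational(1, 2)) = Mul(I, Pow(3918, Rational(1, 2)))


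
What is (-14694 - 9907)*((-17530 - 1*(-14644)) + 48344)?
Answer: -1118312258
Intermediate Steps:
(-14694 - 9907)*((-17530 - 1*(-14644)) + 48344) = -24601*((-17530 + 14644) + 48344) = -24601*(-2886 + 48344) = -24601*45458 = -1118312258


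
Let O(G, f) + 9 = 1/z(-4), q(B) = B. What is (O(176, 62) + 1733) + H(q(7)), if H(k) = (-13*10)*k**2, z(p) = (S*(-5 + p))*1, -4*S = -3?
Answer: -125446/27 ≈ -4646.1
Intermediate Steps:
S = 3/4 (S = -1/4*(-3) = 3/4 ≈ 0.75000)
z(p) = -15/4 + 3*p/4 (z(p) = (3*(-5 + p)/4)*1 = (-15/4 + 3*p/4)*1 = -15/4 + 3*p/4)
O(G, f) = -247/27 (O(G, f) = -9 + 1/(-15/4 + (3/4)*(-4)) = -9 + 1/(-15/4 - 3) = -9 + 1/(-27/4) = -9 - 4/27 = -247/27)
H(k) = -130*k**2
(O(176, 62) + 1733) + H(q(7)) = (-247/27 + 1733) - 130*7**2 = 46544/27 - 130*49 = 46544/27 - 6370 = -125446/27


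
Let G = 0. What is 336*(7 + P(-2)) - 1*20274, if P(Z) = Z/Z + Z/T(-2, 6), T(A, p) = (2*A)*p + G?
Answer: -17558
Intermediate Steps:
T(A, p) = 2*A*p (T(A, p) = (2*A)*p + 0 = 2*A*p + 0 = 2*A*p)
P(Z) = 1 - Z/24 (P(Z) = Z/Z + Z/((2*(-2)*6)) = 1 + Z/(-24) = 1 + Z*(-1/24) = 1 - Z/24)
336*(7 + P(-2)) - 1*20274 = 336*(7 + (1 - 1/24*(-2))) - 1*20274 = 336*(7 + (1 + 1/12)) - 20274 = 336*(7 + 13/12) - 20274 = 336*(97/12) - 20274 = 2716 - 20274 = -17558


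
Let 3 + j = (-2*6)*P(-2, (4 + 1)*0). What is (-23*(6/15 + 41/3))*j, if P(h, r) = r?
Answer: 4853/5 ≈ 970.60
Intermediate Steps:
j = -3 (j = -3 + (-2*6)*((4 + 1)*0) = -3 - 60*0 = -3 - 12*0 = -3 + 0 = -3)
(-23*(6/15 + 41/3))*j = -23*(6/15 + 41/3)*(-3) = -23*(6*(1/15) + 41*(⅓))*(-3) = -23*(⅖ + 41/3)*(-3) = -23*211/15*(-3) = -4853/15*(-3) = 4853/5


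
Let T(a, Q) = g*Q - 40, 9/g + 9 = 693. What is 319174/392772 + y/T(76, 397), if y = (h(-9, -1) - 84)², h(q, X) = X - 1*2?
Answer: -37516026581/173016066 ≈ -216.84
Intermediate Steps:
g = 1/76 (g = 9/(-9 + 693) = 9/684 = 9*(1/684) = 1/76 ≈ 0.013158)
h(q, X) = -2 + X (h(q, X) = X - 2 = -2 + X)
T(a, Q) = -40 + Q/76 (T(a, Q) = Q/76 - 40 = -40 + Q/76)
y = 7569 (y = ((-2 - 1) - 84)² = (-3 - 84)² = (-87)² = 7569)
319174/392772 + y/T(76, 397) = 319174/392772 + 7569/(-40 + (1/76)*397) = 319174*(1/392772) + 7569/(-40 + 397/76) = 159587/196386 + 7569/(-2643/76) = 159587/196386 + 7569*(-76/2643) = 159587/196386 - 191748/881 = -37516026581/173016066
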